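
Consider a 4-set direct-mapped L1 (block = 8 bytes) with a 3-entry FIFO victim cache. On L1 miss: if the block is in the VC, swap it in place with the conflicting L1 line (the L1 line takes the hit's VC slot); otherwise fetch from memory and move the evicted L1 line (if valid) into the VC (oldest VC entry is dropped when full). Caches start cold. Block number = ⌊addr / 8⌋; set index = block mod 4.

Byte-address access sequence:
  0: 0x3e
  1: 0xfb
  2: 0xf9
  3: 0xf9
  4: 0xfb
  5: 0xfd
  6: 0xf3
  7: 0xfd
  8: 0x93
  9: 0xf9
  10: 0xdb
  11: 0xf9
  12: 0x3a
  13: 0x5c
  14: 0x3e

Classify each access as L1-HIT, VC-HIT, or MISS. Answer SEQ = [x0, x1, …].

SEQ = [MISS, MISS, L1-HIT, L1-HIT, L1-HIT, L1-HIT, MISS, L1-HIT, MISS, L1-HIT, MISS, VC-HIT, VC-HIT, MISS, VC-HIT]

#0 0x3e→b7/s3 MISS; vc=[]
#1 0xfb→b31/s3 MISS; vc=[7]
#2 0xf9→b31/s3 L1-HIT; vc=[7]
#3 0xf9→b31/s3 L1-HIT; vc=[7]
#4 0xfb→b31/s3 L1-HIT; vc=[7]
#5 0xfd→b31/s3 L1-HIT; vc=[7]
#6 0xf3→b30/s2 MISS; vc=[7]
#7 0xfd→b31/s3 L1-HIT; vc=[7]
#8 0x93→b18/s2 MISS; vc=[7,30]
#9 0xf9→b31/s3 L1-HIT; vc=[7,30]
#10 0xdb→b27/s3 MISS; vc=[7,30,31]
#11 0xf9→b31/s3 VC-HIT; vc=[7,30,27]
#12 0x3a→b7/s3 VC-HIT; vc=[31,30,27]
#13 0x5c→b11/s3 MISS; vc=[30,27,7]
#14 0x3e→b7/s3 VC-HIT; vc=[30,27,11]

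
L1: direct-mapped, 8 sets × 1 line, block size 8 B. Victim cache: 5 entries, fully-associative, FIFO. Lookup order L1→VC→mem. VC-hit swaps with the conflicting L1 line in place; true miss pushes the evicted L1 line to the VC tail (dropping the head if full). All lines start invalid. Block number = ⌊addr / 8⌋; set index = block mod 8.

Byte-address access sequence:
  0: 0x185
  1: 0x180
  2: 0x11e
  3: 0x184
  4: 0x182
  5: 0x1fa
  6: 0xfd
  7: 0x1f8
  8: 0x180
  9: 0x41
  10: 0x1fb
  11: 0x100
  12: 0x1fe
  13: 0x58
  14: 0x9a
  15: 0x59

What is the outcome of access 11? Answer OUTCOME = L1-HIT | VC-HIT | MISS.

OUTCOME = MISS

0: 0x185 (blk 48, set 0) → MISS  vc=[]
1: 0x180 (blk 48, set 0) → L1-HIT  vc=[]
2: 0x11e (blk 35, set 3) → MISS  vc=[]
3: 0x184 (blk 48, set 0) → L1-HIT  vc=[]
4: 0x182 (blk 48, set 0) → L1-HIT  vc=[]
5: 0x1fa (blk 63, set 7) → MISS  vc=[]
6: 0xfd (blk 31, set 7) → MISS  vc=[63]
7: 0x1f8 (blk 63, set 7) → VC-HIT  vc=[31]
8: 0x180 (blk 48, set 0) → L1-HIT  vc=[31]
9: 0x41 (blk 8, set 0) → MISS  vc=[31, 48]
10: 0x1fb (blk 63, set 7) → L1-HIT  vc=[31, 48]
11: 0x100 (blk 32, set 0) → MISS  vc=[31, 48, 8]
12: 0x1fe (blk 63, set 7) → L1-HIT  vc=[31, 48, 8]
13: 0x58 (blk 11, set 3) → MISS  vc=[31, 48, 8, 35]
14: 0x9a (blk 19, set 3) → MISS  vc=[31, 48, 8, 35, 11]
15: 0x59 (blk 11, set 3) → VC-HIT  vc=[31, 48, 8, 35, 19]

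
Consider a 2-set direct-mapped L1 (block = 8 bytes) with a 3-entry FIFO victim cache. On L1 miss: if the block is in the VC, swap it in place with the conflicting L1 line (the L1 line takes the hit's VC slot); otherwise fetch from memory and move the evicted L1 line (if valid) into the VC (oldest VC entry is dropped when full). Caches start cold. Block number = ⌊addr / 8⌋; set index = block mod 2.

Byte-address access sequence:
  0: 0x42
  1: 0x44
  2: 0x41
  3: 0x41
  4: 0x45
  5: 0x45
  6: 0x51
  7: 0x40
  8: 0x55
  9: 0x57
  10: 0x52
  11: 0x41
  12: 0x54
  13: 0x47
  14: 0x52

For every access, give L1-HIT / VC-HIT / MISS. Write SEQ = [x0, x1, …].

#0 0x42→b8/s0 MISS; vc=[]
#1 0x44→b8/s0 L1-HIT; vc=[]
#2 0x41→b8/s0 L1-HIT; vc=[]
#3 0x41→b8/s0 L1-HIT; vc=[]
#4 0x45→b8/s0 L1-HIT; vc=[]
#5 0x45→b8/s0 L1-HIT; vc=[]
#6 0x51→b10/s0 MISS; vc=[8]
#7 0x40→b8/s0 VC-HIT; vc=[10]
#8 0x55→b10/s0 VC-HIT; vc=[8]
#9 0x57→b10/s0 L1-HIT; vc=[8]
#10 0x52→b10/s0 L1-HIT; vc=[8]
#11 0x41→b8/s0 VC-HIT; vc=[10]
#12 0x54→b10/s0 VC-HIT; vc=[8]
#13 0x47→b8/s0 VC-HIT; vc=[10]
#14 0x52→b10/s0 VC-HIT; vc=[8]

SEQ = [MISS, L1-HIT, L1-HIT, L1-HIT, L1-HIT, L1-HIT, MISS, VC-HIT, VC-HIT, L1-HIT, L1-HIT, VC-HIT, VC-HIT, VC-HIT, VC-HIT]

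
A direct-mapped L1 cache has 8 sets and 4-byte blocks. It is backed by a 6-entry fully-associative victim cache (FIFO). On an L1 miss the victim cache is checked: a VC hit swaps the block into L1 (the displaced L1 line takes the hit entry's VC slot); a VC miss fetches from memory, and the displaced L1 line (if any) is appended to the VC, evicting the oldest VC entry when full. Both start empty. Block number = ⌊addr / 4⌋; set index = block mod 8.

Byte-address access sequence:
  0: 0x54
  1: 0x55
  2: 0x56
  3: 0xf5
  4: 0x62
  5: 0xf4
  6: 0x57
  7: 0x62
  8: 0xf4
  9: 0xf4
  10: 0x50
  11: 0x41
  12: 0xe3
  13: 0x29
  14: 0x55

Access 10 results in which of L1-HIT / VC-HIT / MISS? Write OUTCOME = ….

0: 0x54 (blk 21, set 5) → MISS  vc=[]
1: 0x55 (blk 21, set 5) → L1-HIT  vc=[]
2: 0x56 (blk 21, set 5) → L1-HIT  vc=[]
3: 0xf5 (blk 61, set 5) → MISS  vc=[21]
4: 0x62 (blk 24, set 0) → MISS  vc=[21]
5: 0xf4 (blk 61, set 5) → L1-HIT  vc=[21]
6: 0x57 (blk 21, set 5) → VC-HIT  vc=[61]
7: 0x62 (blk 24, set 0) → L1-HIT  vc=[61]
8: 0xf4 (blk 61, set 5) → VC-HIT  vc=[21]
9: 0xf4 (blk 61, set 5) → L1-HIT  vc=[21]
10: 0x50 (blk 20, set 4) → MISS  vc=[21]
11: 0x41 (blk 16, set 0) → MISS  vc=[21, 24]
12: 0xe3 (blk 56, set 0) → MISS  vc=[21, 24, 16]
13: 0x29 (blk 10, set 2) → MISS  vc=[21, 24, 16]
14: 0x55 (blk 21, set 5) → VC-HIT  vc=[61, 24, 16]

OUTCOME = MISS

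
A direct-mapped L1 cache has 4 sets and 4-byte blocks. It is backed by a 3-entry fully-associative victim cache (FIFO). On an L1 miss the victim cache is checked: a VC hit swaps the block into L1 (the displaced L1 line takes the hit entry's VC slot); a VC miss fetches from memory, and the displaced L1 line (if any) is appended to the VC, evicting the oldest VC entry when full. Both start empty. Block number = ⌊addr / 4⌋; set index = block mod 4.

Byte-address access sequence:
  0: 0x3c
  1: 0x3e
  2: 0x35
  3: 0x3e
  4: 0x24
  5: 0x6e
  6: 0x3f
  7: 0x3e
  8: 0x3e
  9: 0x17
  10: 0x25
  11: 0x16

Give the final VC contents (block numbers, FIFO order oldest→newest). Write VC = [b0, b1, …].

#0 0x3c→b15/s3 MISS; vc=[]
#1 0x3e→b15/s3 L1-HIT; vc=[]
#2 0x35→b13/s1 MISS; vc=[]
#3 0x3e→b15/s3 L1-HIT; vc=[]
#4 0x24→b9/s1 MISS; vc=[13]
#5 0x6e→b27/s3 MISS; vc=[13,15]
#6 0x3f→b15/s3 VC-HIT; vc=[13,27]
#7 0x3e→b15/s3 L1-HIT; vc=[13,27]
#8 0x3e→b15/s3 L1-HIT; vc=[13,27]
#9 0x17→b5/s1 MISS; vc=[13,27,9]
#10 0x25→b9/s1 VC-HIT; vc=[13,27,5]
#11 0x16→b5/s1 VC-HIT; vc=[13,27,9]

VC = [13, 27, 9]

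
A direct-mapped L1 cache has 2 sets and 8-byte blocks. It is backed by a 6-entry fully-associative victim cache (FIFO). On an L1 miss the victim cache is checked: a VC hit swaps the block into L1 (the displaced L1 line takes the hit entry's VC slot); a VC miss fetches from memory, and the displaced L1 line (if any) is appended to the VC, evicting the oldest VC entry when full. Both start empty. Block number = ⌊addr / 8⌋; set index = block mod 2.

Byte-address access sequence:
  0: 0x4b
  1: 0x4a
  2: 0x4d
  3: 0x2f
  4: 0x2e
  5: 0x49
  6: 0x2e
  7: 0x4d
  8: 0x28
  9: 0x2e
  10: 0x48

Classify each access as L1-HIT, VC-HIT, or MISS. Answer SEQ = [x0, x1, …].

  [0] addr=0x4b blk=9 s=1: MISS | VC []
  [1] addr=0x4a blk=9 s=1: L1-HIT | VC []
  [2] addr=0x4d blk=9 s=1: L1-HIT | VC []
  [3] addr=0x2f blk=5 s=1: MISS | VC [9]
  [4] addr=0x2e blk=5 s=1: L1-HIT | VC [9]
  [5] addr=0x49 blk=9 s=1: VC-HIT | VC [5]
  [6] addr=0x2e blk=5 s=1: VC-HIT | VC [9]
  [7] addr=0x4d blk=9 s=1: VC-HIT | VC [5]
  [8] addr=0x28 blk=5 s=1: VC-HIT | VC [9]
  [9] addr=0x2e blk=5 s=1: L1-HIT | VC [9]
  [10] addr=0x48 blk=9 s=1: VC-HIT | VC [5]

SEQ = [MISS, L1-HIT, L1-HIT, MISS, L1-HIT, VC-HIT, VC-HIT, VC-HIT, VC-HIT, L1-HIT, VC-HIT]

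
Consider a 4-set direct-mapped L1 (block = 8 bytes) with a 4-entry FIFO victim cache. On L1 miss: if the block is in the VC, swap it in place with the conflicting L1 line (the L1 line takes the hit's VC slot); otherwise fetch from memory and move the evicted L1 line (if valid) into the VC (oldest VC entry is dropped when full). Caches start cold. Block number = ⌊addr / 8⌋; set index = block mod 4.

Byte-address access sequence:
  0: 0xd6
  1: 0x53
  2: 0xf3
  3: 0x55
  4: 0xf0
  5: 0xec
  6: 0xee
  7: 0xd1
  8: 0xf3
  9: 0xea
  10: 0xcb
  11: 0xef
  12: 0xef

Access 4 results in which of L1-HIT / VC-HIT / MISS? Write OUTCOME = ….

OUTCOME = VC-HIT

0: 0xd6 (blk 26, set 2) → MISS  vc=[]
1: 0x53 (blk 10, set 2) → MISS  vc=[26]
2: 0xf3 (blk 30, set 2) → MISS  vc=[26, 10]
3: 0x55 (blk 10, set 2) → VC-HIT  vc=[26, 30]
4: 0xf0 (blk 30, set 2) → VC-HIT  vc=[26, 10]
5: 0xec (blk 29, set 1) → MISS  vc=[26, 10]
6: 0xee (blk 29, set 1) → L1-HIT  vc=[26, 10]
7: 0xd1 (blk 26, set 2) → VC-HIT  vc=[30, 10]
8: 0xf3 (blk 30, set 2) → VC-HIT  vc=[26, 10]
9: 0xea (blk 29, set 1) → L1-HIT  vc=[26, 10]
10: 0xcb (blk 25, set 1) → MISS  vc=[26, 10, 29]
11: 0xef (blk 29, set 1) → VC-HIT  vc=[26, 10, 25]
12: 0xef (blk 29, set 1) → L1-HIT  vc=[26, 10, 25]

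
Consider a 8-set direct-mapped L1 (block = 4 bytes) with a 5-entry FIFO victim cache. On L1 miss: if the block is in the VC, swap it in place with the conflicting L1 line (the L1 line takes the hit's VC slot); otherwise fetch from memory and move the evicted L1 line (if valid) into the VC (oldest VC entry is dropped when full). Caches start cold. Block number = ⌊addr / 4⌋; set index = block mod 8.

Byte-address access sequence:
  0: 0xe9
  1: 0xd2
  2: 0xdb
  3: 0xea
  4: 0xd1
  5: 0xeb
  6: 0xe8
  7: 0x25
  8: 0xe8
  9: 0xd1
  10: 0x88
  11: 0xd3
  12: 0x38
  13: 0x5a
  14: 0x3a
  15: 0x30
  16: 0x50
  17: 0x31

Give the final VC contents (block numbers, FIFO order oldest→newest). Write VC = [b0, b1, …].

#0 0xe9→b58/s2 MISS; vc=[]
#1 0xd2→b52/s4 MISS; vc=[]
#2 0xdb→b54/s6 MISS; vc=[]
#3 0xea→b58/s2 L1-HIT; vc=[]
#4 0xd1→b52/s4 L1-HIT; vc=[]
#5 0xeb→b58/s2 L1-HIT; vc=[]
#6 0xe8→b58/s2 L1-HIT; vc=[]
#7 0x25→b9/s1 MISS; vc=[]
#8 0xe8→b58/s2 L1-HIT; vc=[]
#9 0xd1→b52/s4 L1-HIT; vc=[]
#10 0x88→b34/s2 MISS; vc=[58]
#11 0xd3→b52/s4 L1-HIT; vc=[58]
#12 0x38→b14/s6 MISS; vc=[58,54]
#13 0x5a→b22/s6 MISS; vc=[58,54,14]
#14 0x3a→b14/s6 VC-HIT; vc=[58,54,22]
#15 0x30→b12/s4 MISS; vc=[58,54,22,52]
#16 0x50→b20/s4 MISS; vc=[58,54,22,52,12]
#17 0x31→b12/s4 VC-HIT; vc=[58,54,22,52,20]

VC = [58, 54, 22, 52, 20]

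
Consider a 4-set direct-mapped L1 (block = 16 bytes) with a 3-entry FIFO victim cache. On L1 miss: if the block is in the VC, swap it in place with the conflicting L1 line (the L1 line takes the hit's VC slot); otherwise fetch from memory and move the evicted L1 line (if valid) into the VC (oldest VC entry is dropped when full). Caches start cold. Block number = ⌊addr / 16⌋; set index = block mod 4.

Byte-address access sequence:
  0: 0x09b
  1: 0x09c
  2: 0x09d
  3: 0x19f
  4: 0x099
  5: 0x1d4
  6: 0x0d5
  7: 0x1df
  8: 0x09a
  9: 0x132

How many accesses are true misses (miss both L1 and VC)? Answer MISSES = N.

MISSES = 5

  [0] addr=0x9b blk=9 s=1: MISS | VC []
  [1] addr=0x9c blk=9 s=1: L1-HIT | VC []
  [2] addr=0x9d blk=9 s=1: L1-HIT | VC []
  [3] addr=0x19f blk=25 s=1: MISS | VC [9]
  [4] addr=0x99 blk=9 s=1: VC-HIT | VC [25]
  [5] addr=0x1d4 blk=29 s=1: MISS | VC [25, 9]
  [6] addr=0xd5 blk=13 s=1: MISS | VC [25, 9, 29]
  [7] addr=0x1df blk=29 s=1: VC-HIT | VC [25, 9, 13]
  [8] addr=0x9a blk=9 s=1: VC-HIT | VC [25, 29, 13]
  [9] addr=0x132 blk=19 s=3: MISS | VC [25, 29, 13]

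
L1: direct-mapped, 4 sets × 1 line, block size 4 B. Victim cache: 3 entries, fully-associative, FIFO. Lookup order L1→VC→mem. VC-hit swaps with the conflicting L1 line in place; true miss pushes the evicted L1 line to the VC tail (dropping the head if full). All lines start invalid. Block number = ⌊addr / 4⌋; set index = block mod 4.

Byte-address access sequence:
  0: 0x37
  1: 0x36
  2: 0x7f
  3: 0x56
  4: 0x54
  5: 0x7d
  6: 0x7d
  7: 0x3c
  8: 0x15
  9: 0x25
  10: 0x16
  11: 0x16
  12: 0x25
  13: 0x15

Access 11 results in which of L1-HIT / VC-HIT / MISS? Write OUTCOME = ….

OUTCOME = L1-HIT

#0 0x37→b13/s1 MISS; vc=[]
#1 0x36→b13/s1 L1-HIT; vc=[]
#2 0x7f→b31/s3 MISS; vc=[]
#3 0x56→b21/s1 MISS; vc=[13]
#4 0x54→b21/s1 L1-HIT; vc=[13]
#5 0x7d→b31/s3 L1-HIT; vc=[13]
#6 0x7d→b31/s3 L1-HIT; vc=[13]
#7 0x3c→b15/s3 MISS; vc=[13,31]
#8 0x15→b5/s1 MISS; vc=[13,31,21]
#9 0x25→b9/s1 MISS; vc=[31,21,5]
#10 0x16→b5/s1 VC-HIT; vc=[31,21,9]
#11 0x16→b5/s1 L1-HIT; vc=[31,21,9]
#12 0x25→b9/s1 VC-HIT; vc=[31,21,5]
#13 0x15→b5/s1 VC-HIT; vc=[31,21,9]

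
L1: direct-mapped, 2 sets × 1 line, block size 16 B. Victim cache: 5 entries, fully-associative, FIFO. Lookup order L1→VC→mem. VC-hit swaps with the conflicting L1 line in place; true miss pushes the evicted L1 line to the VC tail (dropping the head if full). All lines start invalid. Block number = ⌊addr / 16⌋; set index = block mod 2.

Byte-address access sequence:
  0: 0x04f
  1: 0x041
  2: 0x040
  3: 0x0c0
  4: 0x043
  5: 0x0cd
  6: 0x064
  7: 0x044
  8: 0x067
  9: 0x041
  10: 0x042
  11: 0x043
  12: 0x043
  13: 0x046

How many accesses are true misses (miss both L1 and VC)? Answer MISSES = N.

  [0] addr=0x4f blk=4 s=0: MISS | VC []
  [1] addr=0x41 blk=4 s=0: L1-HIT | VC []
  [2] addr=0x40 blk=4 s=0: L1-HIT | VC []
  [3] addr=0xc0 blk=12 s=0: MISS | VC [4]
  [4] addr=0x43 blk=4 s=0: VC-HIT | VC [12]
  [5] addr=0xcd blk=12 s=0: VC-HIT | VC [4]
  [6] addr=0x64 blk=6 s=0: MISS | VC [4, 12]
  [7] addr=0x44 blk=4 s=0: VC-HIT | VC [6, 12]
  [8] addr=0x67 blk=6 s=0: VC-HIT | VC [4, 12]
  [9] addr=0x41 blk=4 s=0: VC-HIT | VC [6, 12]
  [10] addr=0x42 blk=4 s=0: L1-HIT | VC [6, 12]
  [11] addr=0x43 blk=4 s=0: L1-HIT | VC [6, 12]
  [12] addr=0x43 blk=4 s=0: L1-HIT | VC [6, 12]
  [13] addr=0x46 blk=4 s=0: L1-HIT | VC [6, 12]

MISSES = 3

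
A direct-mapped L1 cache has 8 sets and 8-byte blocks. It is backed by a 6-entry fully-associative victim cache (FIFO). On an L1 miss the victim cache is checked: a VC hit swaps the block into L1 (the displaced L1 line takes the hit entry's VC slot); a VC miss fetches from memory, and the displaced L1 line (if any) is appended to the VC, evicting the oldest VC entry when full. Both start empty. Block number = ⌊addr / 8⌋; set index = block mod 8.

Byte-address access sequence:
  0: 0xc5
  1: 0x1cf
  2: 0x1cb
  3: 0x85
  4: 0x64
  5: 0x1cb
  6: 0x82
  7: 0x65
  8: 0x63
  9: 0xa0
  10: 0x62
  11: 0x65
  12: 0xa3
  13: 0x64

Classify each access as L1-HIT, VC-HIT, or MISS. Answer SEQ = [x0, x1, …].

#0 0xc5→b24/s0 MISS; vc=[]
#1 0x1cf→b57/s1 MISS; vc=[]
#2 0x1cb→b57/s1 L1-HIT; vc=[]
#3 0x85→b16/s0 MISS; vc=[24]
#4 0x64→b12/s4 MISS; vc=[24]
#5 0x1cb→b57/s1 L1-HIT; vc=[24]
#6 0x82→b16/s0 L1-HIT; vc=[24]
#7 0x65→b12/s4 L1-HIT; vc=[24]
#8 0x63→b12/s4 L1-HIT; vc=[24]
#9 0xa0→b20/s4 MISS; vc=[24,12]
#10 0x62→b12/s4 VC-HIT; vc=[24,20]
#11 0x65→b12/s4 L1-HIT; vc=[24,20]
#12 0xa3→b20/s4 VC-HIT; vc=[24,12]
#13 0x64→b12/s4 VC-HIT; vc=[24,20]

SEQ = [MISS, MISS, L1-HIT, MISS, MISS, L1-HIT, L1-HIT, L1-HIT, L1-HIT, MISS, VC-HIT, L1-HIT, VC-HIT, VC-HIT]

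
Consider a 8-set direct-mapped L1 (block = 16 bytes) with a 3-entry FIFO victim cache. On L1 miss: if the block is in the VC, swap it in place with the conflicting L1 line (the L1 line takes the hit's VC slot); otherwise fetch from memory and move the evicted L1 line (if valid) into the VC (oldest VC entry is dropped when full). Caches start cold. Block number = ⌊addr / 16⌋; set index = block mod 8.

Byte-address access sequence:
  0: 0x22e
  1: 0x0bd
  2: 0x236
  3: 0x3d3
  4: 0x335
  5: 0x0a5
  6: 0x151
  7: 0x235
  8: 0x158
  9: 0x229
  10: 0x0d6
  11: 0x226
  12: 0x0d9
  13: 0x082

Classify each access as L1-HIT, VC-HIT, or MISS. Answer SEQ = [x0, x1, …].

SEQ = [MISS, MISS, MISS, MISS, MISS, MISS, MISS, VC-HIT, L1-HIT, VC-HIT, MISS, L1-HIT, L1-HIT, MISS]

#0 0x22e→b34/s2 MISS; vc=[]
#1 0xbd→b11/s3 MISS; vc=[]
#2 0x236→b35/s3 MISS; vc=[11]
#3 0x3d3→b61/s5 MISS; vc=[11]
#4 0x335→b51/s3 MISS; vc=[11,35]
#5 0xa5→b10/s2 MISS; vc=[11,35,34]
#6 0x151→b21/s5 MISS; vc=[35,34,61]
#7 0x235→b35/s3 VC-HIT; vc=[51,34,61]
#8 0x158→b21/s5 L1-HIT; vc=[51,34,61]
#9 0x229→b34/s2 VC-HIT; vc=[51,10,61]
#10 0xd6→b13/s5 MISS; vc=[10,61,21]
#11 0x226→b34/s2 L1-HIT; vc=[10,61,21]
#12 0xd9→b13/s5 L1-HIT; vc=[10,61,21]
#13 0x82→b8/s0 MISS; vc=[10,61,21]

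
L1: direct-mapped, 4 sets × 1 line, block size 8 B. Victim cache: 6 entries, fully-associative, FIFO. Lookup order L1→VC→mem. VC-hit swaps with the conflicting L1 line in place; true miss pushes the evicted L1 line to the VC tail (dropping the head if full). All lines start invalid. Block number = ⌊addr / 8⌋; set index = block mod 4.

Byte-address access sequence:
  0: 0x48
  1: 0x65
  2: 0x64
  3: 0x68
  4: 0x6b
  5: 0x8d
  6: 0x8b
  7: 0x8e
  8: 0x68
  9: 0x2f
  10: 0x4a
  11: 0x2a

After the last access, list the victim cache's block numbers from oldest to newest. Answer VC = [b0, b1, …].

  [0] addr=0x48 blk=9 s=1: MISS | VC []
  [1] addr=0x65 blk=12 s=0: MISS | VC []
  [2] addr=0x64 blk=12 s=0: L1-HIT | VC []
  [3] addr=0x68 blk=13 s=1: MISS | VC [9]
  [4] addr=0x6b blk=13 s=1: L1-HIT | VC [9]
  [5] addr=0x8d blk=17 s=1: MISS | VC [9, 13]
  [6] addr=0x8b blk=17 s=1: L1-HIT | VC [9, 13]
  [7] addr=0x8e blk=17 s=1: L1-HIT | VC [9, 13]
  [8] addr=0x68 blk=13 s=1: VC-HIT | VC [9, 17]
  [9] addr=0x2f blk=5 s=1: MISS | VC [9, 17, 13]
  [10] addr=0x4a blk=9 s=1: VC-HIT | VC [5, 17, 13]
  [11] addr=0x2a blk=5 s=1: VC-HIT | VC [9, 17, 13]

VC = [9, 17, 13]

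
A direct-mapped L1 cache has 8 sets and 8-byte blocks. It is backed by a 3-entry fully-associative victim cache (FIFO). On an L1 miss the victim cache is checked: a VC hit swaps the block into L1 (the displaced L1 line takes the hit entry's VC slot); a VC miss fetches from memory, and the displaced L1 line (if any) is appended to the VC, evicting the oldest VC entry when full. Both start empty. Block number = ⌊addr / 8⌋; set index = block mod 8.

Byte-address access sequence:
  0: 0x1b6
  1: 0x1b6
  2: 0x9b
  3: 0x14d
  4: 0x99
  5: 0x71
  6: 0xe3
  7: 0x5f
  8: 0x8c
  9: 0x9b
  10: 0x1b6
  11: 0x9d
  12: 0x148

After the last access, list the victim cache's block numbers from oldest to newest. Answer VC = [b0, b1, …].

VC = [14, 11, 17]

  [0] addr=0x1b6 blk=54 s=6: MISS | VC []
  [1] addr=0x1b6 blk=54 s=6: L1-HIT | VC []
  [2] addr=0x9b blk=19 s=3: MISS | VC []
  [3] addr=0x14d blk=41 s=1: MISS | VC []
  [4] addr=0x99 blk=19 s=3: L1-HIT | VC []
  [5] addr=0x71 blk=14 s=6: MISS | VC [54]
  [6] addr=0xe3 blk=28 s=4: MISS | VC [54]
  [7] addr=0x5f blk=11 s=3: MISS | VC [54, 19]
  [8] addr=0x8c blk=17 s=1: MISS | VC [54, 19, 41]
  [9] addr=0x9b blk=19 s=3: VC-HIT | VC [54, 11, 41]
  [10] addr=0x1b6 blk=54 s=6: VC-HIT | VC [14, 11, 41]
  [11] addr=0x9d blk=19 s=3: L1-HIT | VC [14, 11, 41]
  [12] addr=0x148 blk=41 s=1: VC-HIT | VC [14, 11, 17]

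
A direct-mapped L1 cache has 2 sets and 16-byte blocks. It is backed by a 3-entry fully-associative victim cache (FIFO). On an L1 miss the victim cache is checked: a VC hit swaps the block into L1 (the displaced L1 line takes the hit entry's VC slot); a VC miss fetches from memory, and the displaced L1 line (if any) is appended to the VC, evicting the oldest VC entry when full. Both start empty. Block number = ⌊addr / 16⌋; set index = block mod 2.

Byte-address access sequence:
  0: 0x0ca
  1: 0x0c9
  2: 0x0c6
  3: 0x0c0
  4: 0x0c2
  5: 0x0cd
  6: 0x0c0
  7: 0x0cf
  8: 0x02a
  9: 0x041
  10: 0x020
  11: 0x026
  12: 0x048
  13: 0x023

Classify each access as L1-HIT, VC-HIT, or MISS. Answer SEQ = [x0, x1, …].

#0 0xca→b12/s0 MISS; vc=[]
#1 0xc9→b12/s0 L1-HIT; vc=[]
#2 0xc6→b12/s0 L1-HIT; vc=[]
#3 0xc0→b12/s0 L1-HIT; vc=[]
#4 0xc2→b12/s0 L1-HIT; vc=[]
#5 0xcd→b12/s0 L1-HIT; vc=[]
#6 0xc0→b12/s0 L1-HIT; vc=[]
#7 0xcf→b12/s0 L1-HIT; vc=[]
#8 0x2a→b2/s0 MISS; vc=[12]
#9 0x41→b4/s0 MISS; vc=[12,2]
#10 0x20→b2/s0 VC-HIT; vc=[12,4]
#11 0x26→b2/s0 L1-HIT; vc=[12,4]
#12 0x48→b4/s0 VC-HIT; vc=[12,2]
#13 0x23→b2/s0 VC-HIT; vc=[12,4]

SEQ = [MISS, L1-HIT, L1-HIT, L1-HIT, L1-HIT, L1-HIT, L1-HIT, L1-HIT, MISS, MISS, VC-HIT, L1-HIT, VC-HIT, VC-HIT]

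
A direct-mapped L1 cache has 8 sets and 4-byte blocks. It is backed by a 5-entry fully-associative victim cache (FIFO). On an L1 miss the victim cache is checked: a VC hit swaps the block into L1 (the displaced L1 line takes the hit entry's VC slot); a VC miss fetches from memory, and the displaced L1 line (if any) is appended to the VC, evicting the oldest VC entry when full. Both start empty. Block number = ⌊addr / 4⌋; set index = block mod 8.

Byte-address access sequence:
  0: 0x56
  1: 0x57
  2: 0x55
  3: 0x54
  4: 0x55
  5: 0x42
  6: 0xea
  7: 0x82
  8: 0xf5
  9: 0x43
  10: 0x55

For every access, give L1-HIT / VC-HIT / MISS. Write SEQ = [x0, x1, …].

  [0] addr=0x56 blk=21 s=5: MISS | VC []
  [1] addr=0x57 blk=21 s=5: L1-HIT | VC []
  [2] addr=0x55 blk=21 s=5: L1-HIT | VC []
  [3] addr=0x54 blk=21 s=5: L1-HIT | VC []
  [4] addr=0x55 blk=21 s=5: L1-HIT | VC []
  [5] addr=0x42 blk=16 s=0: MISS | VC []
  [6] addr=0xea blk=58 s=2: MISS | VC []
  [7] addr=0x82 blk=32 s=0: MISS | VC [16]
  [8] addr=0xf5 blk=61 s=5: MISS | VC [16, 21]
  [9] addr=0x43 blk=16 s=0: VC-HIT | VC [32, 21]
  [10] addr=0x55 blk=21 s=5: VC-HIT | VC [32, 61]

SEQ = [MISS, L1-HIT, L1-HIT, L1-HIT, L1-HIT, MISS, MISS, MISS, MISS, VC-HIT, VC-HIT]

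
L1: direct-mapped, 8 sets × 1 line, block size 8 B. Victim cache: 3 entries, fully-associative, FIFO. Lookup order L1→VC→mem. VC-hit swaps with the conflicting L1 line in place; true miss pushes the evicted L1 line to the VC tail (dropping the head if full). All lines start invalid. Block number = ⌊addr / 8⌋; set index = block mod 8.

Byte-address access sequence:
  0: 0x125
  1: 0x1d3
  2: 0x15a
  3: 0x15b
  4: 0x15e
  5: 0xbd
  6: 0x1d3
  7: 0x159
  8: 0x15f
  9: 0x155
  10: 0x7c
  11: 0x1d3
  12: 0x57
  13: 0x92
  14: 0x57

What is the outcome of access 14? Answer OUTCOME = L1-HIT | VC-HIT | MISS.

OUTCOME = VC-HIT

0: 0x125 (blk 36, set 4) → MISS  vc=[]
1: 0x1d3 (blk 58, set 2) → MISS  vc=[]
2: 0x15a (blk 43, set 3) → MISS  vc=[]
3: 0x15b (blk 43, set 3) → L1-HIT  vc=[]
4: 0x15e (blk 43, set 3) → L1-HIT  vc=[]
5: 0xbd (blk 23, set 7) → MISS  vc=[]
6: 0x1d3 (blk 58, set 2) → L1-HIT  vc=[]
7: 0x159 (blk 43, set 3) → L1-HIT  vc=[]
8: 0x15f (blk 43, set 3) → L1-HIT  vc=[]
9: 0x155 (blk 42, set 2) → MISS  vc=[58]
10: 0x7c (blk 15, set 7) → MISS  vc=[58, 23]
11: 0x1d3 (blk 58, set 2) → VC-HIT  vc=[42, 23]
12: 0x57 (blk 10, set 2) → MISS  vc=[42, 23, 58]
13: 0x92 (blk 18, set 2) → MISS  vc=[23, 58, 10]
14: 0x57 (blk 10, set 2) → VC-HIT  vc=[23, 58, 18]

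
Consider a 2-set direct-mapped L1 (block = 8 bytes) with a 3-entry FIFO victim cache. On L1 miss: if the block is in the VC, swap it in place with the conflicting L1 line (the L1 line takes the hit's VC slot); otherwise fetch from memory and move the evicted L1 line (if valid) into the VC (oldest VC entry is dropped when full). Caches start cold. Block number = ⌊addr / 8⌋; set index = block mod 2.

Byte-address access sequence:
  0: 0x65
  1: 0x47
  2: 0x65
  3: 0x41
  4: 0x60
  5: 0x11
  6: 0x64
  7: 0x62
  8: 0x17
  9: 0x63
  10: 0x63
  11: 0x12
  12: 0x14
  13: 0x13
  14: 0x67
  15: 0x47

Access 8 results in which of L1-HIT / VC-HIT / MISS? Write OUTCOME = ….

  [0] addr=0x65 blk=12 s=0: MISS | VC []
  [1] addr=0x47 blk=8 s=0: MISS | VC [12]
  [2] addr=0x65 blk=12 s=0: VC-HIT | VC [8]
  [3] addr=0x41 blk=8 s=0: VC-HIT | VC [12]
  [4] addr=0x60 blk=12 s=0: VC-HIT | VC [8]
  [5] addr=0x11 blk=2 s=0: MISS | VC [8, 12]
  [6] addr=0x64 blk=12 s=0: VC-HIT | VC [8, 2]
  [7] addr=0x62 blk=12 s=0: L1-HIT | VC [8, 2]
  [8] addr=0x17 blk=2 s=0: VC-HIT | VC [8, 12]
  [9] addr=0x63 blk=12 s=0: VC-HIT | VC [8, 2]
  [10] addr=0x63 blk=12 s=0: L1-HIT | VC [8, 2]
  [11] addr=0x12 blk=2 s=0: VC-HIT | VC [8, 12]
  [12] addr=0x14 blk=2 s=0: L1-HIT | VC [8, 12]
  [13] addr=0x13 blk=2 s=0: L1-HIT | VC [8, 12]
  [14] addr=0x67 blk=12 s=0: VC-HIT | VC [8, 2]
  [15] addr=0x47 blk=8 s=0: VC-HIT | VC [12, 2]

OUTCOME = VC-HIT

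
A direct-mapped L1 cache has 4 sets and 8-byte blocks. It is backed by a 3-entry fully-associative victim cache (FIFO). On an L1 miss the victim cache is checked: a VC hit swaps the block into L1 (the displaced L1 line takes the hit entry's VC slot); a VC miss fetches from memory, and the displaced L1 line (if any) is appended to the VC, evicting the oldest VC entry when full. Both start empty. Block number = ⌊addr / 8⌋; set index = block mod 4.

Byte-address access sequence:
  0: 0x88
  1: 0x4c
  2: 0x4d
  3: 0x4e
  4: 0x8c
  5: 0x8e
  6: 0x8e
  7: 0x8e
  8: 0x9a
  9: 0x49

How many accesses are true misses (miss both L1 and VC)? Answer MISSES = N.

#0 0x88→b17/s1 MISS; vc=[]
#1 0x4c→b9/s1 MISS; vc=[17]
#2 0x4d→b9/s1 L1-HIT; vc=[17]
#3 0x4e→b9/s1 L1-HIT; vc=[17]
#4 0x8c→b17/s1 VC-HIT; vc=[9]
#5 0x8e→b17/s1 L1-HIT; vc=[9]
#6 0x8e→b17/s1 L1-HIT; vc=[9]
#7 0x8e→b17/s1 L1-HIT; vc=[9]
#8 0x9a→b19/s3 MISS; vc=[9]
#9 0x49→b9/s1 VC-HIT; vc=[17]

MISSES = 3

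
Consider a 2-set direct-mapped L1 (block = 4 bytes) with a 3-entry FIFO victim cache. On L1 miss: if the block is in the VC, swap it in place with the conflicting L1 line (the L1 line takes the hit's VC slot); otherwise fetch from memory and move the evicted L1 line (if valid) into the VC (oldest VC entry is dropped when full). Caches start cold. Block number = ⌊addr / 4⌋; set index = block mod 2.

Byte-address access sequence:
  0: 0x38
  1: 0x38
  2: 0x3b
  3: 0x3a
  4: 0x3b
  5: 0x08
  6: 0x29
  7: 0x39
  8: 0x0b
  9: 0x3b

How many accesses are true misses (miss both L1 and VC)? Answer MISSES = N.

MISSES = 3

#0 0x38→b14/s0 MISS; vc=[]
#1 0x38→b14/s0 L1-HIT; vc=[]
#2 0x3b→b14/s0 L1-HIT; vc=[]
#3 0x3a→b14/s0 L1-HIT; vc=[]
#4 0x3b→b14/s0 L1-HIT; vc=[]
#5 0x8→b2/s0 MISS; vc=[14]
#6 0x29→b10/s0 MISS; vc=[14,2]
#7 0x39→b14/s0 VC-HIT; vc=[10,2]
#8 0xb→b2/s0 VC-HIT; vc=[10,14]
#9 0x3b→b14/s0 VC-HIT; vc=[10,2]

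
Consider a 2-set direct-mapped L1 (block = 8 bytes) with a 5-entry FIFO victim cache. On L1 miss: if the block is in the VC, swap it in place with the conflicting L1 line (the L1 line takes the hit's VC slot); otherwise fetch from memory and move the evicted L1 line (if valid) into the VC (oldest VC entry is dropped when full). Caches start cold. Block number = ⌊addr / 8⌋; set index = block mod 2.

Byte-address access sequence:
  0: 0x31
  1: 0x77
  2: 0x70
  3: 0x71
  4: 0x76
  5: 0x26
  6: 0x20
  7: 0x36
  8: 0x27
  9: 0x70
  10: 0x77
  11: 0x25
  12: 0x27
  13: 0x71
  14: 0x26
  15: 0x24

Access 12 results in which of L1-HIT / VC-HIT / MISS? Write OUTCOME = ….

OUTCOME = L1-HIT

  [0] addr=0x31 blk=6 s=0: MISS | VC []
  [1] addr=0x77 blk=14 s=0: MISS | VC [6]
  [2] addr=0x70 blk=14 s=0: L1-HIT | VC [6]
  [3] addr=0x71 blk=14 s=0: L1-HIT | VC [6]
  [4] addr=0x76 blk=14 s=0: L1-HIT | VC [6]
  [5] addr=0x26 blk=4 s=0: MISS | VC [6, 14]
  [6] addr=0x20 blk=4 s=0: L1-HIT | VC [6, 14]
  [7] addr=0x36 blk=6 s=0: VC-HIT | VC [4, 14]
  [8] addr=0x27 blk=4 s=0: VC-HIT | VC [6, 14]
  [9] addr=0x70 blk=14 s=0: VC-HIT | VC [6, 4]
  [10] addr=0x77 blk=14 s=0: L1-HIT | VC [6, 4]
  [11] addr=0x25 blk=4 s=0: VC-HIT | VC [6, 14]
  [12] addr=0x27 blk=4 s=0: L1-HIT | VC [6, 14]
  [13] addr=0x71 blk=14 s=0: VC-HIT | VC [6, 4]
  [14] addr=0x26 blk=4 s=0: VC-HIT | VC [6, 14]
  [15] addr=0x24 blk=4 s=0: L1-HIT | VC [6, 14]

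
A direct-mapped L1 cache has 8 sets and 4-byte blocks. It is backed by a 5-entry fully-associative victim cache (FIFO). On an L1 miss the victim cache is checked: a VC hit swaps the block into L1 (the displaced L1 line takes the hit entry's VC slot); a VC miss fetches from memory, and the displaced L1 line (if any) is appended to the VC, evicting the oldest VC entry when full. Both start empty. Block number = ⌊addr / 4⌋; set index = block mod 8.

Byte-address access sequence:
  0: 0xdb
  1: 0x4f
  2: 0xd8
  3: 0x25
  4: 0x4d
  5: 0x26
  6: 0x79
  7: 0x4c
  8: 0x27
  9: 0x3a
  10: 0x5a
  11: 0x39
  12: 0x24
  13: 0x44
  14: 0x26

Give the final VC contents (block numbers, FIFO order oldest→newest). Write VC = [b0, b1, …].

0: 0xdb (blk 54, set 6) → MISS  vc=[]
1: 0x4f (blk 19, set 3) → MISS  vc=[]
2: 0xd8 (blk 54, set 6) → L1-HIT  vc=[]
3: 0x25 (blk 9, set 1) → MISS  vc=[]
4: 0x4d (blk 19, set 3) → L1-HIT  vc=[]
5: 0x26 (blk 9, set 1) → L1-HIT  vc=[]
6: 0x79 (blk 30, set 6) → MISS  vc=[54]
7: 0x4c (blk 19, set 3) → L1-HIT  vc=[54]
8: 0x27 (blk 9, set 1) → L1-HIT  vc=[54]
9: 0x3a (blk 14, set 6) → MISS  vc=[54, 30]
10: 0x5a (blk 22, set 6) → MISS  vc=[54, 30, 14]
11: 0x39 (blk 14, set 6) → VC-HIT  vc=[54, 30, 22]
12: 0x24 (blk 9, set 1) → L1-HIT  vc=[54, 30, 22]
13: 0x44 (blk 17, set 1) → MISS  vc=[54, 30, 22, 9]
14: 0x26 (blk 9, set 1) → VC-HIT  vc=[54, 30, 22, 17]

VC = [54, 30, 22, 17]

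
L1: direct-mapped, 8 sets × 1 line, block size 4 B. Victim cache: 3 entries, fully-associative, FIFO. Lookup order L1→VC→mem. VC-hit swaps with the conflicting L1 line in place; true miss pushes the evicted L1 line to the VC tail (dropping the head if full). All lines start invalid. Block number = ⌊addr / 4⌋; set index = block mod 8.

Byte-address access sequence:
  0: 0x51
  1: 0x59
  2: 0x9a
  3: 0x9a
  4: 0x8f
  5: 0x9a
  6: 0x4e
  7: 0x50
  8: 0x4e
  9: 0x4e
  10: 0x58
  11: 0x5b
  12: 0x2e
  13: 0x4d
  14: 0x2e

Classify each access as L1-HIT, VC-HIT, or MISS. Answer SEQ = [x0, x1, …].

#0 0x51→b20/s4 MISS; vc=[]
#1 0x59→b22/s6 MISS; vc=[]
#2 0x9a→b38/s6 MISS; vc=[22]
#3 0x9a→b38/s6 L1-HIT; vc=[22]
#4 0x8f→b35/s3 MISS; vc=[22]
#5 0x9a→b38/s6 L1-HIT; vc=[22]
#6 0x4e→b19/s3 MISS; vc=[22,35]
#7 0x50→b20/s4 L1-HIT; vc=[22,35]
#8 0x4e→b19/s3 L1-HIT; vc=[22,35]
#9 0x4e→b19/s3 L1-HIT; vc=[22,35]
#10 0x58→b22/s6 VC-HIT; vc=[38,35]
#11 0x5b→b22/s6 L1-HIT; vc=[38,35]
#12 0x2e→b11/s3 MISS; vc=[38,35,19]
#13 0x4d→b19/s3 VC-HIT; vc=[38,35,11]
#14 0x2e→b11/s3 VC-HIT; vc=[38,35,19]

SEQ = [MISS, MISS, MISS, L1-HIT, MISS, L1-HIT, MISS, L1-HIT, L1-HIT, L1-HIT, VC-HIT, L1-HIT, MISS, VC-HIT, VC-HIT]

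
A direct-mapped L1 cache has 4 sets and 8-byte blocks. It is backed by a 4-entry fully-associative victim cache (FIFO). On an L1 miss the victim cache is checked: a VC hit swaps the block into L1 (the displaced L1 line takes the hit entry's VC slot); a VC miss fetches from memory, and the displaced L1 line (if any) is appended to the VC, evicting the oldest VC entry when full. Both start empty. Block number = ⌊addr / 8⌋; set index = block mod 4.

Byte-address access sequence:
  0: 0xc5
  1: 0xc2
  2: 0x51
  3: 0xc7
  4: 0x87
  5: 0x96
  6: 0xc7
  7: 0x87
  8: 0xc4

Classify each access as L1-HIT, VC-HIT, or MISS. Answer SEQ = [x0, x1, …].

SEQ = [MISS, L1-HIT, MISS, L1-HIT, MISS, MISS, VC-HIT, VC-HIT, VC-HIT]

0: 0xc5 (blk 24, set 0) → MISS  vc=[]
1: 0xc2 (blk 24, set 0) → L1-HIT  vc=[]
2: 0x51 (blk 10, set 2) → MISS  vc=[]
3: 0xc7 (blk 24, set 0) → L1-HIT  vc=[]
4: 0x87 (blk 16, set 0) → MISS  vc=[24]
5: 0x96 (blk 18, set 2) → MISS  vc=[24, 10]
6: 0xc7 (blk 24, set 0) → VC-HIT  vc=[16, 10]
7: 0x87 (blk 16, set 0) → VC-HIT  vc=[24, 10]
8: 0xc4 (blk 24, set 0) → VC-HIT  vc=[16, 10]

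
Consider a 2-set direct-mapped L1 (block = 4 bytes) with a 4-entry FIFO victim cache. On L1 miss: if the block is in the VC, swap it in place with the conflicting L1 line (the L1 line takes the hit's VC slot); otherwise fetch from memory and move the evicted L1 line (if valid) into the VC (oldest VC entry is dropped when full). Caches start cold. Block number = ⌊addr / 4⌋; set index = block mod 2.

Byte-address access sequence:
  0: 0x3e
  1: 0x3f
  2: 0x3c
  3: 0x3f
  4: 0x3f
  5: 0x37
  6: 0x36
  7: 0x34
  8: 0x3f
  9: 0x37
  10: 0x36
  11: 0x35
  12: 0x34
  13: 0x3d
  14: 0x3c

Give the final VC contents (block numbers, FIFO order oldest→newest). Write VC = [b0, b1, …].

VC = [13]

  [0] addr=0x3e blk=15 s=1: MISS | VC []
  [1] addr=0x3f blk=15 s=1: L1-HIT | VC []
  [2] addr=0x3c blk=15 s=1: L1-HIT | VC []
  [3] addr=0x3f blk=15 s=1: L1-HIT | VC []
  [4] addr=0x3f blk=15 s=1: L1-HIT | VC []
  [5] addr=0x37 blk=13 s=1: MISS | VC [15]
  [6] addr=0x36 blk=13 s=1: L1-HIT | VC [15]
  [7] addr=0x34 blk=13 s=1: L1-HIT | VC [15]
  [8] addr=0x3f blk=15 s=1: VC-HIT | VC [13]
  [9] addr=0x37 blk=13 s=1: VC-HIT | VC [15]
  [10] addr=0x36 blk=13 s=1: L1-HIT | VC [15]
  [11] addr=0x35 blk=13 s=1: L1-HIT | VC [15]
  [12] addr=0x34 blk=13 s=1: L1-HIT | VC [15]
  [13] addr=0x3d blk=15 s=1: VC-HIT | VC [13]
  [14] addr=0x3c blk=15 s=1: L1-HIT | VC [13]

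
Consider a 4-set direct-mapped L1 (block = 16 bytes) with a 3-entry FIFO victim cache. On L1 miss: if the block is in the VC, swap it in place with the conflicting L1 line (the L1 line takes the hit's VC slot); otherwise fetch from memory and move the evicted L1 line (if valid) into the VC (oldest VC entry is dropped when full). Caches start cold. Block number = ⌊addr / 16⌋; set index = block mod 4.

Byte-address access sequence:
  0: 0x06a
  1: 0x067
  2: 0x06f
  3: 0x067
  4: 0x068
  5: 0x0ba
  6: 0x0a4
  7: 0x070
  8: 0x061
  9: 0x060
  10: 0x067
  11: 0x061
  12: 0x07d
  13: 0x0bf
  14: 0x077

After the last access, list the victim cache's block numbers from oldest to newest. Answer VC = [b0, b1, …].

  [0] addr=0x6a blk=6 s=2: MISS | VC []
  [1] addr=0x67 blk=6 s=2: L1-HIT | VC []
  [2] addr=0x6f blk=6 s=2: L1-HIT | VC []
  [3] addr=0x67 blk=6 s=2: L1-HIT | VC []
  [4] addr=0x68 blk=6 s=2: L1-HIT | VC []
  [5] addr=0xba blk=11 s=3: MISS | VC []
  [6] addr=0xa4 blk=10 s=2: MISS | VC [6]
  [7] addr=0x70 blk=7 s=3: MISS | VC [6, 11]
  [8] addr=0x61 blk=6 s=2: VC-HIT | VC [10, 11]
  [9] addr=0x60 blk=6 s=2: L1-HIT | VC [10, 11]
  [10] addr=0x67 blk=6 s=2: L1-HIT | VC [10, 11]
  [11] addr=0x61 blk=6 s=2: L1-HIT | VC [10, 11]
  [12] addr=0x7d blk=7 s=3: L1-HIT | VC [10, 11]
  [13] addr=0xbf blk=11 s=3: VC-HIT | VC [10, 7]
  [14] addr=0x77 blk=7 s=3: VC-HIT | VC [10, 11]

VC = [10, 11]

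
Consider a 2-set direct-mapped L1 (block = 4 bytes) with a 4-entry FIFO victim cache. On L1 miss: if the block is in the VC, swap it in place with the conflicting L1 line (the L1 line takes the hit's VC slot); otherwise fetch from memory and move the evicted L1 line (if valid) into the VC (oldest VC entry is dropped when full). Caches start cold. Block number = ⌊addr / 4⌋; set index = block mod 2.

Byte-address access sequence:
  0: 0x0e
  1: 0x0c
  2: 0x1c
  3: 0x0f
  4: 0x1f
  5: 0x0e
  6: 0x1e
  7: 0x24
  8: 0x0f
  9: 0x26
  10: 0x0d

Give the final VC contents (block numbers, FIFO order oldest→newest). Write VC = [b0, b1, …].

0: 0xe (blk 3, set 1) → MISS  vc=[]
1: 0xc (blk 3, set 1) → L1-HIT  vc=[]
2: 0x1c (blk 7, set 1) → MISS  vc=[3]
3: 0xf (blk 3, set 1) → VC-HIT  vc=[7]
4: 0x1f (blk 7, set 1) → VC-HIT  vc=[3]
5: 0xe (blk 3, set 1) → VC-HIT  vc=[7]
6: 0x1e (blk 7, set 1) → VC-HIT  vc=[3]
7: 0x24 (blk 9, set 1) → MISS  vc=[3, 7]
8: 0xf (blk 3, set 1) → VC-HIT  vc=[9, 7]
9: 0x26 (blk 9, set 1) → VC-HIT  vc=[3, 7]
10: 0xd (blk 3, set 1) → VC-HIT  vc=[9, 7]

VC = [9, 7]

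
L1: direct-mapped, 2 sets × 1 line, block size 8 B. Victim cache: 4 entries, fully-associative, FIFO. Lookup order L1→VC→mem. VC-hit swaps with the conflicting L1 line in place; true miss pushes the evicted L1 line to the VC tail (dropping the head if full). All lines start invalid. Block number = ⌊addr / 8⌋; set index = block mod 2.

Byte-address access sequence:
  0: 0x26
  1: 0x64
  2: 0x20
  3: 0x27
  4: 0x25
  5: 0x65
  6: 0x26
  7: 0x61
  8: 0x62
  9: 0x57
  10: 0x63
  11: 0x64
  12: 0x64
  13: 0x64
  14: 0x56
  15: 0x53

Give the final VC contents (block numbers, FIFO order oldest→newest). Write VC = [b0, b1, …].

VC = [4, 12]

#0 0x26→b4/s0 MISS; vc=[]
#1 0x64→b12/s0 MISS; vc=[4]
#2 0x20→b4/s0 VC-HIT; vc=[12]
#3 0x27→b4/s0 L1-HIT; vc=[12]
#4 0x25→b4/s0 L1-HIT; vc=[12]
#5 0x65→b12/s0 VC-HIT; vc=[4]
#6 0x26→b4/s0 VC-HIT; vc=[12]
#7 0x61→b12/s0 VC-HIT; vc=[4]
#8 0x62→b12/s0 L1-HIT; vc=[4]
#9 0x57→b10/s0 MISS; vc=[4,12]
#10 0x63→b12/s0 VC-HIT; vc=[4,10]
#11 0x64→b12/s0 L1-HIT; vc=[4,10]
#12 0x64→b12/s0 L1-HIT; vc=[4,10]
#13 0x64→b12/s0 L1-HIT; vc=[4,10]
#14 0x56→b10/s0 VC-HIT; vc=[4,12]
#15 0x53→b10/s0 L1-HIT; vc=[4,12]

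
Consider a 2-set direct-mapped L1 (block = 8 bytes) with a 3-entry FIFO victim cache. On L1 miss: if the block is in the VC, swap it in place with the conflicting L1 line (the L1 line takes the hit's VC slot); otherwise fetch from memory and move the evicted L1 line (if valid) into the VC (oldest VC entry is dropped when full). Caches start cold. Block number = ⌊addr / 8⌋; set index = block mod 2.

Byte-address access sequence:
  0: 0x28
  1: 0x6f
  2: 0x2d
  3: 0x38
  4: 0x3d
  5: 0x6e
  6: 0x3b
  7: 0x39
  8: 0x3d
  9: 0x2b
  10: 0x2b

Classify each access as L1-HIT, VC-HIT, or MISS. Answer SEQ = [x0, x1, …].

#0 0x28→b5/s1 MISS; vc=[]
#1 0x6f→b13/s1 MISS; vc=[5]
#2 0x2d→b5/s1 VC-HIT; vc=[13]
#3 0x38→b7/s1 MISS; vc=[13,5]
#4 0x3d→b7/s1 L1-HIT; vc=[13,5]
#5 0x6e→b13/s1 VC-HIT; vc=[7,5]
#6 0x3b→b7/s1 VC-HIT; vc=[13,5]
#7 0x39→b7/s1 L1-HIT; vc=[13,5]
#8 0x3d→b7/s1 L1-HIT; vc=[13,5]
#9 0x2b→b5/s1 VC-HIT; vc=[13,7]
#10 0x2b→b5/s1 L1-HIT; vc=[13,7]

SEQ = [MISS, MISS, VC-HIT, MISS, L1-HIT, VC-HIT, VC-HIT, L1-HIT, L1-HIT, VC-HIT, L1-HIT]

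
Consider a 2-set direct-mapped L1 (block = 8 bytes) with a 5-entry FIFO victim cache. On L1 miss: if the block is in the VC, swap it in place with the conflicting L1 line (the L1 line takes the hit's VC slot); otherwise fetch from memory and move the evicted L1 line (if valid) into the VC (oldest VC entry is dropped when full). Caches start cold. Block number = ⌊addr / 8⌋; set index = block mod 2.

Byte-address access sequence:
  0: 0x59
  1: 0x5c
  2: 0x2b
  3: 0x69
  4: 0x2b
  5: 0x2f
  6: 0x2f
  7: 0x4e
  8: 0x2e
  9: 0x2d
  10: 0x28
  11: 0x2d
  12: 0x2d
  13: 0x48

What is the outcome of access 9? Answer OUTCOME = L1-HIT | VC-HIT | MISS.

0: 0x59 (blk 11, set 1) → MISS  vc=[]
1: 0x5c (blk 11, set 1) → L1-HIT  vc=[]
2: 0x2b (blk 5, set 1) → MISS  vc=[11]
3: 0x69 (blk 13, set 1) → MISS  vc=[11, 5]
4: 0x2b (blk 5, set 1) → VC-HIT  vc=[11, 13]
5: 0x2f (blk 5, set 1) → L1-HIT  vc=[11, 13]
6: 0x2f (blk 5, set 1) → L1-HIT  vc=[11, 13]
7: 0x4e (blk 9, set 1) → MISS  vc=[11, 13, 5]
8: 0x2e (blk 5, set 1) → VC-HIT  vc=[11, 13, 9]
9: 0x2d (blk 5, set 1) → L1-HIT  vc=[11, 13, 9]
10: 0x28 (blk 5, set 1) → L1-HIT  vc=[11, 13, 9]
11: 0x2d (blk 5, set 1) → L1-HIT  vc=[11, 13, 9]
12: 0x2d (blk 5, set 1) → L1-HIT  vc=[11, 13, 9]
13: 0x48 (blk 9, set 1) → VC-HIT  vc=[11, 13, 5]

OUTCOME = L1-HIT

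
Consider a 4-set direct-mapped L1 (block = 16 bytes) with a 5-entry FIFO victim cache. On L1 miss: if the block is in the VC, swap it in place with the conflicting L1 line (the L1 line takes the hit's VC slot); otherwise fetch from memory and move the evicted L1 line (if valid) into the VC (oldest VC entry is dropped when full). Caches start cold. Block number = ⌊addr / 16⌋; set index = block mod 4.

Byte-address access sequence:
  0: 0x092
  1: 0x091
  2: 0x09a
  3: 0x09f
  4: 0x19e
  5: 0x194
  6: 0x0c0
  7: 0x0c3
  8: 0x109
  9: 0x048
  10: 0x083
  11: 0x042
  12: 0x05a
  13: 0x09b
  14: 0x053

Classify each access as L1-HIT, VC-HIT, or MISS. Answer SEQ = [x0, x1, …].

#0 0x92→b9/s1 MISS; vc=[]
#1 0x91→b9/s1 L1-HIT; vc=[]
#2 0x9a→b9/s1 L1-HIT; vc=[]
#3 0x9f→b9/s1 L1-HIT; vc=[]
#4 0x19e→b25/s1 MISS; vc=[9]
#5 0x194→b25/s1 L1-HIT; vc=[9]
#6 0xc0→b12/s0 MISS; vc=[9]
#7 0xc3→b12/s0 L1-HIT; vc=[9]
#8 0x109→b16/s0 MISS; vc=[9,12]
#9 0x48→b4/s0 MISS; vc=[9,12,16]
#10 0x83→b8/s0 MISS; vc=[9,12,16,4]
#11 0x42→b4/s0 VC-HIT; vc=[9,12,16,8]
#12 0x5a→b5/s1 MISS; vc=[9,12,16,8,25]
#13 0x9b→b9/s1 VC-HIT; vc=[5,12,16,8,25]
#14 0x53→b5/s1 VC-HIT; vc=[9,12,16,8,25]

SEQ = [MISS, L1-HIT, L1-HIT, L1-HIT, MISS, L1-HIT, MISS, L1-HIT, MISS, MISS, MISS, VC-HIT, MISS, VC-HIT, VC-HIT]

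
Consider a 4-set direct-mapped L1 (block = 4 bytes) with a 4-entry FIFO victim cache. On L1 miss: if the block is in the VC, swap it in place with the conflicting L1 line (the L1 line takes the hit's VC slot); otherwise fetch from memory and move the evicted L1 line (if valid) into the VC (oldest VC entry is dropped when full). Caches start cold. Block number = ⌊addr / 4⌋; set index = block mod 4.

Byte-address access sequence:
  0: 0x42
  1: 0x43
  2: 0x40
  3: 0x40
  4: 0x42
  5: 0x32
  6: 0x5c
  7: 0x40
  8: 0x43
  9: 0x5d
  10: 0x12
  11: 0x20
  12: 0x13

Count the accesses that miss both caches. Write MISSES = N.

MISSES = 5

#0 0x42→b16/s0 MISS; vc=[]
#1 0x43→b16/s0 L1-HIT; vc=[]
#2 0x40→b16/s0 L1-HIT; vc=[]
#3 0x40→b16/s0 L1-HIT; vc=[]
#4 0x42→b16/s0 L1-HIT; vc=[]
#5 0x32→b12/s0 MISS; vc=[16]
#6 0x5c→b23/s3 MISS; vc=[16]
#7 0x40→b16/s0 VC-HIT; vc=[12]
#8 0x43→b16/s0 L1-HIT; vc=[12]
#9 0x5d→b23/s3 L1-HIT; vc=[12]
#10 0x12→b4/s0 MISS; vc=[12,16]
#11 0x20→b8/s0 MISS; vc=[12,16,4]
#12 0x13→b4/s0 VC-HIT; vc=[12,16,8]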